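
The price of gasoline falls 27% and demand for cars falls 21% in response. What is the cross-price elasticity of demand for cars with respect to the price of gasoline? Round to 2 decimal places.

ε = (%ΔQ of cars) / (%ΔP of gasoline) = (-21%) / (-27%) ≈ 0.78.

0.78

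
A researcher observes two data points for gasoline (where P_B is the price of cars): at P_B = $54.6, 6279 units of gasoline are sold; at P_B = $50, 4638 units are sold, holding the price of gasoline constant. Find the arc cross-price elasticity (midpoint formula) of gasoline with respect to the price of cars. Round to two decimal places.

ΔQ_A = 4638 − 6279 = -1641; ΔP_B = 50 − 54.6 = -4.6.
Midpoints: Q̄_A = 5458.5, P̄_B = 52.30.
ε = (ΔQ_A/Q̄_A)/(ΔP_B/P̄_B) = (-1641/5458.5)/(-4.6/52.30) ≈ 3.42.

3.42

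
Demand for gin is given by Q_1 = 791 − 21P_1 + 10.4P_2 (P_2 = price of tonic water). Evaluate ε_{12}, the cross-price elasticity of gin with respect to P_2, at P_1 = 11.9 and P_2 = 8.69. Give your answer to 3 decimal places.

0.143

At P_1 = 11.9 and P_2 = 8.69: Q_1 = 631.476.
∂Q_1/∂P_2 = 10.4.
ε = (∂Q_1/∂P_2)(P_2/Q_1) = 10.4 × (8.69/631.476) ≈ 0.143.
Since ε > 0, gin and tonic water are substitutes.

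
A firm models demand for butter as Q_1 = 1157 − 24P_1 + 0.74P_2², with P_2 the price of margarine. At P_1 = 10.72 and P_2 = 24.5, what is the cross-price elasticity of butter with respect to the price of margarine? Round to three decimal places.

At P_1 = 10.72 and P_2 = 24.5: Q_1 = 1343.905.
∂Q_1/∂P_2 = 1.48P_2 = 1.48(24.5) = 36.2600.
ε = (∂Q_1/∂P_2)(P_2/Q_1) = 36.2600 × (24.5/1343.905) ≈ 0.661.

0.661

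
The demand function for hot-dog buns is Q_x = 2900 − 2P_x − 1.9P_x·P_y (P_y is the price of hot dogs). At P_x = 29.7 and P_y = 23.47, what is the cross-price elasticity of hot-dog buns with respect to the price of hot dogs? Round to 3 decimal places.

At P_x = 29.7 and P_y = 23.47: Q_x = 1516.188.
∂Q_x/∂P_y = -1.9P_x = -1.9(29.7) = -56.4300.
ε = (∂Q_x/∂P_y)(P_y/Q_x) = -56.4300 × (23.47/1516.188) ≈ -0.874.

-0.874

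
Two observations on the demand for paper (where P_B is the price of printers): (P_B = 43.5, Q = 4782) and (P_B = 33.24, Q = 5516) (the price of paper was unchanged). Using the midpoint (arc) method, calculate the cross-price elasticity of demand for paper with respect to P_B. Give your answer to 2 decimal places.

-0.53

ΔQ_A = 5516 − 4782 = 734; ΔP_B = 33.24 − 43.5 = -10.26.
Midpoints: Q̄_A = 5149.0, P̄_B = 38.37.
ε = (ΔQ_A/Q̄_A)/(ΔP_B/P̄_B) = (734/5149.0)/(-10.26/38.37) ≈ -0.53.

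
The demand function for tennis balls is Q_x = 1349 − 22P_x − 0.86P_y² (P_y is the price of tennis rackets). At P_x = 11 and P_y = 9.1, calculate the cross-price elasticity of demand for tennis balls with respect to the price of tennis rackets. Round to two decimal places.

-0.14

At P_x = 11 and P_y = 9.1: Q_x = 1035.783.
∂Q_x/∂P_y = -1.72P_y = -1.72(9.1) = -15.6520.
ε = (∂Q_x/∂P_y)(P_y/Q_x) = -15.6520 × (9.1/1035.783) ≈ -0.14.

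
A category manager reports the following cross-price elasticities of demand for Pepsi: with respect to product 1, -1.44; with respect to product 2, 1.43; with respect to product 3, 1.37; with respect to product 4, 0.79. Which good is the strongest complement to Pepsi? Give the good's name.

Complements have ε < 0. The most negative value is -1.44 (product 1).

product 1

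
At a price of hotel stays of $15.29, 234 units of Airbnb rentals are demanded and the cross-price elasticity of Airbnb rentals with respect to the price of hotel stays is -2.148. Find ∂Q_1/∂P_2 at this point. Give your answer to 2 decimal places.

-32.87

ε = (∂Q_1/∂P_2)·(P_2/Q_1) ⇒ ∂Q_1/∂P_2 = ε·Q_1/P_2 = -2.148 × 234/15.29 ≈ -32.87.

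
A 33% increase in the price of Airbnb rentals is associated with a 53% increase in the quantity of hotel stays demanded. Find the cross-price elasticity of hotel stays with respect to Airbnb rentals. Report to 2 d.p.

1.61

ε = (%ΔQ of hotel stays) / (%ΔP of Airbnb rentals) = (53%) / (33%) ≈ 1.61.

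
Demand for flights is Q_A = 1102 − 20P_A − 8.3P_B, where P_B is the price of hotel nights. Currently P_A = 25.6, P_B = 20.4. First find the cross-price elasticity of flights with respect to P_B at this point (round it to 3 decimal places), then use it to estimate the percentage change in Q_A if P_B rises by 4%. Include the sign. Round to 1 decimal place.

-1.6%

At P_A = 25.6, P_B = 20.4: Q_A = 420.68.
∂Q_A/∂P_B = -8.3.
ε = (∂Q_A/∂P_B)(P_B/Q_A) = -8.3000 × 20.4/420.68 ≈ -0.402.
%ΔQ_A ≈ ε × %ΔP_B = -0.402 × (4%) = -1.6%.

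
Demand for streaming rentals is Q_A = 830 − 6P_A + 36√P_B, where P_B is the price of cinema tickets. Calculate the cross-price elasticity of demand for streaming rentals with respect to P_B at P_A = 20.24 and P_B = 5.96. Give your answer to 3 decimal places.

At P_A = 20.24 and P_B = 5.96: Q_A = 796.447.
∂Q_A/∂P_B = 36/(2√P_B) = 36/(2√5.96) = 7.3731.
ε = (∂Q_A/∂P_B)(P_B/Q_A) = 7.3731 × (5.96/796.447) ≈ 0.055.
ε > 0: substitutes.

0.055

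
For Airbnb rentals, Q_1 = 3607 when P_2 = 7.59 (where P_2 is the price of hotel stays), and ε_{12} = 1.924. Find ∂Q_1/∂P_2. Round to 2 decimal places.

914.34

ε = (∂Q_1/∂P_2)·(P_2/Q_1) ⇒ ∂Q_1/∂P_2 = ε·Q_1/P_2 = 1.924 × 3607/7.59 ≈ 914.34.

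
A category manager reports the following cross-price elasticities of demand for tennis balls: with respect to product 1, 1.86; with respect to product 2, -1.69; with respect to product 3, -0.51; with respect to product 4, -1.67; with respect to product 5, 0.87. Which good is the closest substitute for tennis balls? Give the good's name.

Substitutes have ε > 0. Among the positive values, 1.86 (product 1) is largest.

product 1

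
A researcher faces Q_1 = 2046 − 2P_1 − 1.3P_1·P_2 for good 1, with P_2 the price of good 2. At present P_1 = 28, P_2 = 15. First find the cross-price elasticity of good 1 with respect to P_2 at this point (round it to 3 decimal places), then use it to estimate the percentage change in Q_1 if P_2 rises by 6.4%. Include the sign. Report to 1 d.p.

At P_1 = 28, P_2 = 15: Q_1 = 1444.
∂Q_1/∂P_2 = -1.3P_1 = -36.4000.
ε = (∂Q_1/∂P_2)(P_2/Q_1) = -36.4000 × 15/1444 ≈ -0.378.
%ΔQ_1 ≈ ε × %ΔP_2 = -0.378 × (6.4%) = -2.4%.

-2.4%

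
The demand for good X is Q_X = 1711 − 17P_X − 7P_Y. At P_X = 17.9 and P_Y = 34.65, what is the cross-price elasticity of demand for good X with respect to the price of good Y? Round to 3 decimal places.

-0.208

At P_X = 17.9 and P_Y = 34.65: Q_X = 1164.15.
∂Q_X/∂P_Y = -7.
ε = (∂Q_X/∂P_Y)(P_Y/Q_X) = -7 × (34.65/1164.15) ≈ -0.208.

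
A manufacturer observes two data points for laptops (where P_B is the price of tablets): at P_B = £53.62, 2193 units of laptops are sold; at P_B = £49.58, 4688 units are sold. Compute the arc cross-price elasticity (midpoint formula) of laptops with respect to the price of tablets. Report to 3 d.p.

ΔQ_A = 4688 − 2193 = 2495; ΔP_B = 49.58 − 53.62 = -4.04.
Midpoints: Q̄_A = 3440.5, P̄_B = 51.60.
ε = (ΔQ_A/Q̄_A)/(ΔP_B/P̄_B) = (2495/3440.5)/(-4.04/51.60) ≈ -9.262.

-9.262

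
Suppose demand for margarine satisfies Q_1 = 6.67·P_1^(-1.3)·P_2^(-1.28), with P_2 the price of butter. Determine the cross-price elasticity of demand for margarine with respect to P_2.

-1.28

In a log-linear (constant-elasticity) demand function, the coefficient on the exponent of P_2 is the cross-price elasticity.
ε = -1.28. Negative, so margarine and butter are complements.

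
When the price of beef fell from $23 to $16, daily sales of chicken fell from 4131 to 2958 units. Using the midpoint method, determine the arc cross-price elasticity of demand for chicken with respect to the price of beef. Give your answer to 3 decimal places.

ΔQ_A = 2958 − 4131 = -1173; ΔP_B = 16 − 23 = -7.
Midpoints: Q̄_A = 3544.5, P̄_B = 19.50.
ε = (ΔQ_A/Q̄_A)/(ΔP_B/P̄_B) = (-1173/3544.5)/(-7/19.50) ≈ 0.922.

0.922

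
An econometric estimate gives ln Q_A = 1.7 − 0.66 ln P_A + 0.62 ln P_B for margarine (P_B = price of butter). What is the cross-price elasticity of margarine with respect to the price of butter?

In a log-linear (constant-elasticity) demand function, the coefficient on ln P_B is the cross-price elasticity.
ε = 0.62. Positive, so margarine and butter are substitutes.

0.62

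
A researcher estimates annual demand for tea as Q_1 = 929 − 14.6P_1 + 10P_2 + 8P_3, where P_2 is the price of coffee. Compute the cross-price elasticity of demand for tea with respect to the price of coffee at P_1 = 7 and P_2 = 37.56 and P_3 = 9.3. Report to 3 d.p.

0.294

At P_1 = 7 and P_2 = 37.56 and P_3 = 9.3: Q_1 = 1276.8.
∂Q_1/∂P_2 = 10.
ε = (∂Q_1/∂P_2)(P_2/Q_1) = 10 × (37.56/1276.8) ≈ 0.294.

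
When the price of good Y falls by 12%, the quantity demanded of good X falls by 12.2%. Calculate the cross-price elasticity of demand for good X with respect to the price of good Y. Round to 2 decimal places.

1.02

ε = (%ΔQ of good X) / (%ΔP of good Y) = (-12.2%) / (-12%) ≈ 1.02.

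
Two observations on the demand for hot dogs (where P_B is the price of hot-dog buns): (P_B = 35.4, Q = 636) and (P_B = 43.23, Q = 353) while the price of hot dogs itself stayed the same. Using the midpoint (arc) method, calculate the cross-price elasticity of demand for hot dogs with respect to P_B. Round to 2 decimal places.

-2.87

ΔQ_A = 353 − 636 = -283; ΔP_B = 43.23 − 35.4 = 7.83.
Midpoints: Q̄_A = 494.5, P̄_B = 39.31.
ε = (ΔQ_A/Q̄_A)/(ΔP_B/P̄_B) = (-283/494.5)/(7.83/39.31) ≈ -2.87.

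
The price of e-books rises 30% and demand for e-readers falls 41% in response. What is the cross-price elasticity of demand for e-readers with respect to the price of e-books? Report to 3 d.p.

ε = (%ΔQ of e-readers) / (%ΔP of e-books) = (-41%) / (30%) ≈ -1.367.
Negative cross-price elasticity: complements.

-1.367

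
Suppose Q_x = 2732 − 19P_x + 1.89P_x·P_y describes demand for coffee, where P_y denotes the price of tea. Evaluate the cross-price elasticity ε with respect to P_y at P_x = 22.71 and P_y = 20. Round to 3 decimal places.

0.272

At P_x = 22.71 and P_y = 20: Q_x = 3158.948.
∂Q_x/∂P_y = 1.89P_x = 1.89(22.71) = 42.9219.
ε = (∂Q_x/∂P_y)(P_y/Q_x) = 42.9219 × (20/3158.948) ≈ 0.272.
ε > 0: substitutes.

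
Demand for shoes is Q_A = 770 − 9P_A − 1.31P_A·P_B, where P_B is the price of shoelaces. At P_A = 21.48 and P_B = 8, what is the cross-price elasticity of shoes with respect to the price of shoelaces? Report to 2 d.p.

-0.64

At P_A = 21.48 and P_B = 8: Q_A = 351.570.
∂Q_A/∂P_B = -1.31P_A = -1.31(21.48) = -28.1388.
ε = (∂Q_A/∂P_B)(P_B/Q_A) = -28.1388 × (8/351.570) ≈ -0.64.
ε < 0: complements.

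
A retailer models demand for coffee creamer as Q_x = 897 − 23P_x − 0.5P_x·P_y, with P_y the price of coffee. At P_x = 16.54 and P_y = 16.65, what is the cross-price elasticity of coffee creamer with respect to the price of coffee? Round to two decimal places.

-0.36

At P_x = 16.54 and P_y = 16.65: Q_x = 378.885.
∂Q_x/∂P_y = -0.5P_x = -0.5(16.54) = -8.2700.
ε = (∂Q_x/∂P_y)(P_y/Q_x) = -8.2700 × (16.65/378.885) ≈ -0.36.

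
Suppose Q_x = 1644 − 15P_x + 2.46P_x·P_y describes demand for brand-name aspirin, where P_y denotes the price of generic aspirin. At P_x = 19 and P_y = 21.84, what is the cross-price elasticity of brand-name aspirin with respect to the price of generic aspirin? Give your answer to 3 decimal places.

0.429

At P_x = 19 and P_y = 21.84: Q_x = 2379.802.
∂Q_x/∂P_y = 2.46P_x = 2.46(19) = 46.7400.
ε = (∂Q_x/∂P_y)(P_y/Q_x) = 46.7400 × (21.84/2379.802) ≈ 0.429.
ε > 0: substitutes.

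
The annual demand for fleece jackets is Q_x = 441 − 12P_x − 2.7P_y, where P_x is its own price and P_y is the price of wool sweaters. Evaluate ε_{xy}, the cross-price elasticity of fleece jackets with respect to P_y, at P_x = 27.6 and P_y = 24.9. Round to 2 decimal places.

-1.58

At P_x = 27.6 and P_y = 24.9: Q_x = 42.57.
∂Q_x/∂P_y = -2.7.
ε = (∂Q_x/∂P_y)(P_y/Q_x) = -2.7 × (24.9/42.57) ≈ -1.58.
Since ε < 0, fleece jackets and wool sweaters are complements.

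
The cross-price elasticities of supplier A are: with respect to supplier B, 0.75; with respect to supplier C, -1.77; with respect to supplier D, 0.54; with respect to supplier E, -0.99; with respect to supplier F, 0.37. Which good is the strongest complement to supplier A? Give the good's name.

supplier C

Complements have ε < 0. The most negative value is -1.77 (supplier C).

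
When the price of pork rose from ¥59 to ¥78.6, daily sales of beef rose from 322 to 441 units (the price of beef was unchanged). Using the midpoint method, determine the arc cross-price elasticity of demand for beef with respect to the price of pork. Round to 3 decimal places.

ΔQ_A = 441 − 322 = 119; ΔP_B = 78.6 − 59 = 19.6.
Midpoints: Q̄_A = 381.5, P̄_B = 68.80.
ε = (ΔQ_A/Q̄_A)/(ΔP_B/P̄_B) = (119/381.5)/(19.6/68.80) ≈ 1.095.
ε > 0: beef and pork are substitutes.

1.095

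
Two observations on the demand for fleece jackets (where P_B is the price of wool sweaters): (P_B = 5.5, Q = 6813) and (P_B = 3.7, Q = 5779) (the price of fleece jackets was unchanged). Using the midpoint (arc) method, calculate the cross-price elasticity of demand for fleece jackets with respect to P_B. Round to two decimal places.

0.42

ΔQ_A = 5779 − 6813 = -1034; ΔP_B = 3.7 − 5.5 = -1.8.
Midpoints: Q̄_A = 6296.0, P̄_B = 4.60.
ε = (ΔQ_A/Q̄_A)/(ΔP_B/P̄_B) = (-1034/6296.0)/(-1.8/4.60) ≈ 0.42.
ε > 0: fleece jackets and wool sweaters are substitutes.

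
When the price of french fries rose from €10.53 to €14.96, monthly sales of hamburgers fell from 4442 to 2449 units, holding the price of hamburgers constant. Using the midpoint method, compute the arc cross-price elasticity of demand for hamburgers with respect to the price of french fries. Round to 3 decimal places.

ΔQ_A = 2449 − 4442 = -1993; ΔP_B = 14.96 − 10.53 = 4.43.
Midpoints: Q̄_A = 3445.5, P̄_B = 12.75.
ε = (ΔQ_A/Q̄_A)/(ΔP_B/P̄_B) = (-1993/3445.5)/(4.43/12.75) ≈ -1.664.

-1.664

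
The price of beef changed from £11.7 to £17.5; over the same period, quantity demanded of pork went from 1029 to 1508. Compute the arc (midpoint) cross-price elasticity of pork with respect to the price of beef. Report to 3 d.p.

ΔQ_A = 1508 − 1029 = 479; ΔP_B = 17.5 − 11.7 = 5.8.
Midpoints: Q̄_A = 1268.5, P̄_B = 14.60.
ε = (ΔQ_A/Q̄_A)/(ΔP_B/P̄_B) = (479/1268.5)/(5.8/14.60) ≈ 0.951.
ε > 0: pork and beef are substitutes.

0.951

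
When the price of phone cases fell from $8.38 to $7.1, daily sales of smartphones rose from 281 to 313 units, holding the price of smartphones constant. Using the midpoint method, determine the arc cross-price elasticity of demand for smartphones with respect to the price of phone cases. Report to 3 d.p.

-0.652

ΔQ_A = 313 − 281 = 32; ΔP_B = 7.1 − 8.38 = -1.28.
Midpoints: Q̄_A = 297.0, P̄_B = 7.74.
ε = (ΔQ_A/Q̄_A)/(ΔP_B/P̄_B) = (32/297.0)/(-1.28/7.74) ≈ -0.652.
ε < 0: smartphones and phone cases are complements.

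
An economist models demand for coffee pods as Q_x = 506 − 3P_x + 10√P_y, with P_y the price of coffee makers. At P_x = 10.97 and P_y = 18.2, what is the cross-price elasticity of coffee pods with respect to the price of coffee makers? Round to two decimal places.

At P_x = 10.97 and P_y = 18.2: Q_x = 515.751.
∂Q_x/∂P_y = 10/(2√P_y) = 10/(2√18.2) = 1.1720.
ε = (∂Q_x/∂P_y)(P_y/Q_x) = 1.1720 × (18.2/515.751) ≈ 0.04.
ε > 0: substitutes.

0.04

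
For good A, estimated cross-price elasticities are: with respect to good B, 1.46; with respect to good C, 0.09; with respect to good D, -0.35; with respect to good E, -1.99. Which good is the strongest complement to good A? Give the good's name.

Complements have ε < 0. The most negative value is -1.99 (good E).

good E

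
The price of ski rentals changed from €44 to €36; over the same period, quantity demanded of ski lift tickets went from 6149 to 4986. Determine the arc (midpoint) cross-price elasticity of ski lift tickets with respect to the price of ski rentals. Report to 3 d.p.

ΔQ_A = 4986 − 6149 = -1163; ΔP_B = 36 − 44 = -8.
Midpoints: Q̄_A = 5567.5, P̄_B = 40.00.
ε = (ΔQ_A/Q̄_A)/(ΔP_B/P̄_B) = (-1163/5567.5)/(-8/40.00) ≈ 1.044.
ε > 0: ski lift tickets and ski rentals are substitutes.

1.044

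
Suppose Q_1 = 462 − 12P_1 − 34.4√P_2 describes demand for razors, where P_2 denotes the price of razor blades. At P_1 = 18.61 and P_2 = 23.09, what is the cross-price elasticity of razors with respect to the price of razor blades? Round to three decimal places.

-1.126

At P_1 = 18.61 and P_2 = 23.09: Q_1 = 73.381.
∂Q_1/∂P_2 = -34.4/(2√P_2) = -34.4/(2√23.09) = -3.5795.
ε = (∂Q_1/∂P_2)(P_2/Q_1) = -3.5795 × (23.09/73.381) ≈ -1.126.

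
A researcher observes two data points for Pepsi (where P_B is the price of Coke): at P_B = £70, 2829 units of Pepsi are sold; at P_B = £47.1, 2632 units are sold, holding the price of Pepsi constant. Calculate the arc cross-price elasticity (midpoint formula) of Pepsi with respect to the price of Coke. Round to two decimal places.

0.18

ΔQ_A = 2632 − 2829 = -197; ΔP_B = 47.1 − 70 = -22.9.
Midpoints: Q̄_A = 2730.5, P̄_B = 58.55.
ε = (ΔQ_A/Q̄_A)/(ΔP_B/P̄_B) = (-197/2730.5)/(-22.9/58.55) ≈ 0.18.
ε > 0: Pepsi and Coke are substitutes.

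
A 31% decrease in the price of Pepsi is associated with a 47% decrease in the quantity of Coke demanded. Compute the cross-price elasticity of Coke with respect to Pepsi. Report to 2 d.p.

1.52

ε = (%ΔQ of Coke) / (%ΔP of Pepsi) = (-47%) / (-31%) ≈ 1.52.
Positive cross-price elasticity: substitutes.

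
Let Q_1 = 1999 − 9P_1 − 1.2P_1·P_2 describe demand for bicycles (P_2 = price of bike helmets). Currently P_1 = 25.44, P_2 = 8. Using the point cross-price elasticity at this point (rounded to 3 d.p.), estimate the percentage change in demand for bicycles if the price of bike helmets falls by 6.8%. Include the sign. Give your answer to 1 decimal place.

1.1%

At P_1 = 25.44, P_2 = 8: Q_1 = 1525.816.
∂Q_1/∂P_2 = -1.2P_1 = -30.5280.
ε = (∂Q_1/∂P_2)(P_2/Q_1) = -30.5280 × 8/1525.816 ≈ -0.160.
%ΔQ_1 ≈ ε × %ΔP_2 = -0.160 × (-6.8%) = 1.1%.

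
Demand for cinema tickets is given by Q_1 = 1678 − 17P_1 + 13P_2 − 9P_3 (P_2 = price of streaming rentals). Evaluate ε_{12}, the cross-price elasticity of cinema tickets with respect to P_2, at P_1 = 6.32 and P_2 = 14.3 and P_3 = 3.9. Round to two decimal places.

At P_1 = 6.32 and P_2 = 14.3 and P_3 = 3.9: Q_1 = 1721.36.
∂Q_1/∂P_2 = 13.
ε = (∂Q_1/∂P_2)(P_2/Q_1) = 13 × (14.3/1721.36) ≈ 0.11.

0.11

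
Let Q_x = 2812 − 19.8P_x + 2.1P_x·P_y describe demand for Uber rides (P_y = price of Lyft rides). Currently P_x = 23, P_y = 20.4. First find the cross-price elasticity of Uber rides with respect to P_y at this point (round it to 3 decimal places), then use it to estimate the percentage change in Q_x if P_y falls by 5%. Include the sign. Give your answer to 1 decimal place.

At P_x = 23, P_y = 20.4: Q_x = 3341.92.
∂Q_x/∂P_y = 2.1P_x = 48.3000.
ε = (∂Q_x/∂P_y)(P_y/Q_x) = 48.3000 × 20.4/3341.92 ≈ 0.295.
%ΔQ_x ≈ ε × %ΔP_y = 0.295 × (-5%) = -1.5%.

-1.5%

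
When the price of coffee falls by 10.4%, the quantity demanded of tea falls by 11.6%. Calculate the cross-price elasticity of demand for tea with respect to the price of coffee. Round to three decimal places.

ε = (%ΔQ of tea) / (%ΔP of coffee) = (-11.6%) / (-10.4%) ≈ 1.115.
Positive cross-price elasticity: substitutes.

1.115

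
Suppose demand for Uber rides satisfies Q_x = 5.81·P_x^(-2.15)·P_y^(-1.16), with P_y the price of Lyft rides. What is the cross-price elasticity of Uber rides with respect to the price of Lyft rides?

In a log-linear (constant-elasticity) demand function, the coefficient on the exponent of P_y is the cross-price elasticity.
ε = -1.16. Negative, so Uber rides and Lyft rides are complements.

-1.16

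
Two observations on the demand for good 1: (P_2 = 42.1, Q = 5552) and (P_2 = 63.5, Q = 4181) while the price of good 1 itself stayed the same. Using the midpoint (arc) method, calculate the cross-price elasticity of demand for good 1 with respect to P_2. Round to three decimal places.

ΔQ_1 = 4181 − 5552 = -1371; ΔP_2 = 63.5 − 42.1 = 21.4.
Midpoints: Q̄_1 = 4866.5, P̄_2 = 52.80.
ε = (ΔQ_1/Q̄_1)/(ΔP_2/P̄_2) = (-1371/4866.5)/(21.4/52.80) ≈ -0.695.

-0.695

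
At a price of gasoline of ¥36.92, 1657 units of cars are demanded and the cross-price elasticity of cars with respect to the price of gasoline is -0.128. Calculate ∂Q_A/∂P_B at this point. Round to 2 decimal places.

-5.74

ε = (∂Q_A/∂P_B)·(P_B/Q_A) ⇒ ∂Q_A/∂P_B = ε·Q_A/P_B = -0.128 × 1657/36.92 ≈ -5.74.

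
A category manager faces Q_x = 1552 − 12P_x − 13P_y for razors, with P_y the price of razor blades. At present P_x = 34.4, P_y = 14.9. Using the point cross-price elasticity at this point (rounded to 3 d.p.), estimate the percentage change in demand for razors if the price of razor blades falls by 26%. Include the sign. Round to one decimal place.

5.3%

At P_x = 34.4, P_y = 14.9: Q_x = 945.5.
∂Q_x/∂P_y = -13.
ε = (∂Q_x/∂P_y)(P_y/Q_x) = -13.0000 × 14.9/945.5 ≈ -0.205.
%ΔQ_x ≈ ε × %ΔP_y = -0.205 × (-26%) = 5.3%.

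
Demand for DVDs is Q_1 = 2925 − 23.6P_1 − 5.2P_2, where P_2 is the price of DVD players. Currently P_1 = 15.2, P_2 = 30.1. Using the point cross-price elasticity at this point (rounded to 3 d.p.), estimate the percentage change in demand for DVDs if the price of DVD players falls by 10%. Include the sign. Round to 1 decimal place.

At P_1 = 15.2, P_2 = 30.1: Q_1 = 2409.76.
∂Q_1/∂P_2 = -5.2.
ε = (∂Q_1/∂P_2)(P_2/Q_1) = -5.2000 × 30.1/2409.76 ≈ -0.065.
%ΔQ_1 ≈ ε × %ΔP_2 = -0.065 × (-10%) = 0.7%.

0.7%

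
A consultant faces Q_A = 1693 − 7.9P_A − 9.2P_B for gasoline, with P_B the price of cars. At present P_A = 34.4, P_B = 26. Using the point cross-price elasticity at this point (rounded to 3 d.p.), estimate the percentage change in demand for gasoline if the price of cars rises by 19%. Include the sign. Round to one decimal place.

-3.8%

At P_A = 34.4, P_B = 26: Q_A = 1182.04.
∂Q_A/∂P_B = -9.2.
ε = (∂Q_A/∂P_B)(P_B/Q_A) = -9.2000 × 26/1182.04 ≈ -0.202.
%ΔQ_A ≈ ε × %ΔP_B = -0.202 × (19%) = -3.8%.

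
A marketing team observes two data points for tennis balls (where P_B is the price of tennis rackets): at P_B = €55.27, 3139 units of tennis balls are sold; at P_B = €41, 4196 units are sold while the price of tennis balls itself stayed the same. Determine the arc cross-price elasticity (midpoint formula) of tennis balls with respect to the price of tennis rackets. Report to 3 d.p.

-0.972

ΔQ_A = 4196 − 3139 = 1057; ΔP_B = 41 − 55.27 = -14.27.
Midpoints: Q̄_A = 3667.5, P̄_B = 48.14.
ε = (ΔQ_A/Q̄_A)/(ΔP_B/P̄_B) = (1057/3667.5)/(-14.27/48.14) ≈ -0.972.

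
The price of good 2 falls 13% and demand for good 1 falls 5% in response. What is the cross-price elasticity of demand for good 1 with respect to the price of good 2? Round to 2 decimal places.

ε = (%ΔQ of good 1) / (%ΔP of good 2) = (-5%) / (-13%) ≈ 0.38.
Positive cross-price elasticity: substitutes.

0.38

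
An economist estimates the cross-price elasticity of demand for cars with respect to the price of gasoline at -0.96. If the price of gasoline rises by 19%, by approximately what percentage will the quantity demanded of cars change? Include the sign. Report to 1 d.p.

%ΔQ ≈ ε × %ΔP of gasoline = -0.96 × (19%) = -18.2%.

-18.2%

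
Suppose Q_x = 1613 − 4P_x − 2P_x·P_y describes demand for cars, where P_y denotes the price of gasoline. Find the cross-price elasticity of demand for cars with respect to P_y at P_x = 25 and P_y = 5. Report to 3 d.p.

-0.198

At P_x = 25 and P_y = 5: Q_x = 1263.
∂Q_x/∂P_y = -2P_x = -2(25) = -50.0000.
ε = (∂Q_x/∂P_y)(P_y/Q_x) = -50.0000 × (5/1263) ≈ -0.198.
ε < 0: complements.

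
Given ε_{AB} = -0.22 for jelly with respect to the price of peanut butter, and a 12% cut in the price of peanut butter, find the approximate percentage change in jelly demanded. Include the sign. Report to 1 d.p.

%ΔQ ≈ ε × %ΔP of peanut butter = -0.22 × (-12%) = 2.6%.

2.6%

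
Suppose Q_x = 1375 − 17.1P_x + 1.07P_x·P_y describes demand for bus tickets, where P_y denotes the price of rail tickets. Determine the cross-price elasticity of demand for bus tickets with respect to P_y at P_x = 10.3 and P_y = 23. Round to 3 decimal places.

At P_x = 10.3 and P_y = 23: Q_x = 1452.353.
∂Q_x/∂P_y = 1.07P_x = 1.07(10.3) = 11.0210.
ε = (∂Q_x/∂P_y)(P_y/Q_x) = 11.0210 × (23/1452.353) ≈ 0.175.
ε > 0: substitutes.

0.175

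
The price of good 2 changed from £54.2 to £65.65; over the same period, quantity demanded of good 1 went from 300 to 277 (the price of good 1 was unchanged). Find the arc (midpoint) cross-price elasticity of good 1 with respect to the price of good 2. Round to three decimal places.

ΔQ_1 = 277 − 300 = -23; ΔP_2 = 65.65 − 54.2 = 11.45.
Midpoints: Q̄_1 = 288.5, P̄_2 = 59.93.
ε = (ΔQ_1/Q̄_1)/(ΔP_2/P̄_2) = (-23/288.5)/(11.45/59.93) ≈ -0.417.
ε < 0: good 1 and good 2 are complements.

-0.417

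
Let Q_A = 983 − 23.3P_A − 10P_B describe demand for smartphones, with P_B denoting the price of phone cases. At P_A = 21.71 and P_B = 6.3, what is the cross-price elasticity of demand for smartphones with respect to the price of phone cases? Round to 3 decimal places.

-0.152

At P_A = 21.71 and P_B = 6.3: Q_A = 414.157.
∂Q_A/∂P_B = -10.
ε = (∂Q_A/∂P_B)(P_B/Q_A) = -10 × (6.3/414.157) ≈ -0.152.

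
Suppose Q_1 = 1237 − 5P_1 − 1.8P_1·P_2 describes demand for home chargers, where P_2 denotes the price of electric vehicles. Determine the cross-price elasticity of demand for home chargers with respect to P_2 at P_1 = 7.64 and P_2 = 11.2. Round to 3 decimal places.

At P_1 = 7.64 and P_2 = 11.2: Q_1 = 1044.778.
∂Q_1/∂P_2 = -1.8P_1 = -1.8(7.64) = -13.7520.
ε = (∂Q_1/∂P_2)(P_2/Q_1) = -13.7520 × (11.2/1044.778) ≈ -0.147.
ε < 0: complements.

-0.147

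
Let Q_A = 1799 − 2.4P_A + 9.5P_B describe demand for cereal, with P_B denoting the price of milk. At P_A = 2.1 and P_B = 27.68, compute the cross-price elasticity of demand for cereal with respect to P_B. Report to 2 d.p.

At P_A = 2.1 and P_B = 27.68: Q_A = 2056.92.
∂Q_A/∂P_B = 9.5.
ε = (∂Q_A/∂P_B)(P_B/Q_A) = 9.5 × (27.68/2056.92) ≈ 0.13.

0.13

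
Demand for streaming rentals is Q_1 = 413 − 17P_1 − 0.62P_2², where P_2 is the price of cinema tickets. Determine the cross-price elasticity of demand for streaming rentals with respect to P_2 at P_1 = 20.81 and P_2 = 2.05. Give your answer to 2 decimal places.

At P_1 = 20.81 and P_2 = 2.05: Q_1 = 56.624.
∂Q_1/∂P_2 = -1.24P_2 = -1.24(2.05) = -2.5420.
ε = (∂Q_1/∂P_2)(P_2/Q_1) = -2.5420 × (2.05/56.624) ≈ -0.09.
ε < 0: complements.

-0.09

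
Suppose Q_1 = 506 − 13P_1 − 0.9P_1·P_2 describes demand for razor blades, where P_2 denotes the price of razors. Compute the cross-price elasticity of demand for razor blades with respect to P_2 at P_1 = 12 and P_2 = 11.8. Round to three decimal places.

At P_1 = 12 and P_2 = 11.8: Q_1 = 222.56.
∂Q_1/∂P_2 = -0.9P_1 = -0.9(12) = -10.8000.
ε = (∂Q_1/∂P_2)(P_2/Q_1) = -10.8000 × (11.8/222.56) ≈ -0.573.

-0.573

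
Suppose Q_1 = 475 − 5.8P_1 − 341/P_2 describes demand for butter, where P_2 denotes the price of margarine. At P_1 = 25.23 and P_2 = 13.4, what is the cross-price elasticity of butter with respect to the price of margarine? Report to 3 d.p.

At P_1 = 25.23 and P_2 = 13.4: Q_1 = 303.218.
∂Q_1/∂P_2 = 341/P_2² = 1.8991.
ε = (∂Q_1/∂P_2)(P_2/Q_1) = 1.8991 × (13.4/303.218) ≈ 0.084.
ε > 0: substitutes.

0.084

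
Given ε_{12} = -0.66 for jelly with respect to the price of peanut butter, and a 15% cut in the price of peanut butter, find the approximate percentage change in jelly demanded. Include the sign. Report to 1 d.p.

9.9%

%ΔQ ≈ ε × %ΔP of peanut butter = -0.66 × (-15%) = 9.9%.
Demand for jelly rises by about 9.9%.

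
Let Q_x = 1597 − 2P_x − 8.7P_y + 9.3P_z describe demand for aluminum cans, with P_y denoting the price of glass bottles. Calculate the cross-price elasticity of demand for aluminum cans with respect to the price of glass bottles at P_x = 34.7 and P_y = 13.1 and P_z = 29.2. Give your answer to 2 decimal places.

-0.07

At P_x = 34.7 and P_y = 13.1 and P_z = 29.2: Q_x = 1685.19.
∂Q_x/∂P_y = -8.7.
ε = (∂Q_x/∂P_y)(P_y/Q_x) = -8.7 × (13.1/1685.19) ≈ -0.07.
Since ε < 0, aluminum cans and glass bottles are complements.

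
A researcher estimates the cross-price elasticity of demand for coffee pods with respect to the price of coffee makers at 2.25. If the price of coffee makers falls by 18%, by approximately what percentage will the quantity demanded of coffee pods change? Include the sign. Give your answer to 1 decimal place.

%ΔQ ≈ ε × %ΔP of coffee makers = 2.25 × (-18%) = -40.5%.
Demand for coffee pods falls by about 40.5%.

-40.5%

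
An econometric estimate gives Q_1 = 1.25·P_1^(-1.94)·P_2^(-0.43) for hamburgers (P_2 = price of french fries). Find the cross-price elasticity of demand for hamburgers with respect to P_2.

-0.43

In a log-linear (constant-elasticity) demand function, the coefficient on the exponent of P_2 is the cross-price elasticity.
ε = -0.43. Negative, so hamburgers and french fries are complements.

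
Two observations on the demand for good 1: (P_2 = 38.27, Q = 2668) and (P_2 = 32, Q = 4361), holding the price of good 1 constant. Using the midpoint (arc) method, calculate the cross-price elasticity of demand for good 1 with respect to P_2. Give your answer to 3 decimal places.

-2.699

ΔQ_1 = 4361 − 2668 = 1693; ΔP_2 = 32 − 38.27 = -6.27.
Midpoints: Q̄_1 = 3514.5, P̄_2 = 35.14.
ε = (ΔQ_1/Q̄_1)/(ΔP_2/P̄_2) = (1693/3514.5)/(-6.27/35.14) ≈ -2.699.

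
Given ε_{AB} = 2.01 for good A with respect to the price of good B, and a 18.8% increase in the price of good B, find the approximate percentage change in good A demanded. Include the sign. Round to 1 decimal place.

37.8%

%ΔQ ≈ ε × %ΔP of good B = 2.01 × (18.8%) = 37.8%.
Demand for good A rises by about 37.8%.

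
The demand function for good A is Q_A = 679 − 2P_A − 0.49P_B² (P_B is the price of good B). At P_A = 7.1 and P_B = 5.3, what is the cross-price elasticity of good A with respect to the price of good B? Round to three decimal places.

At P_A = 7.1 and P_B = 5.3: Q_A = 651.036.
∂Q_A/∂P_B = -0.98P_B = -0.98(5.3) = -5.1940.
ε = (∂Q_A/∂P_B)(P_B/Q_A) = -5.1940 × (5.3/651.036) ≈ -0.042.
ε < 0: complements.

-0.042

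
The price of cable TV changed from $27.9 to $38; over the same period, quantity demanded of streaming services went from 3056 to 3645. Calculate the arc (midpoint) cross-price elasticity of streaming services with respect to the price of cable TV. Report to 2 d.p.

ΔQ_A = 3645 − 3056 = 589; ΔP_B = 38 − 27.9 = 10.1.
Midpoints: Q̄_A = 3350.5, P̄_B = 32.95.
ε = (ΔQ_A/Q̄_A)/(ΔP_B/P̄_B) = (589/3350.5)/(10.1/32.95) ≈ 0.57.

0.57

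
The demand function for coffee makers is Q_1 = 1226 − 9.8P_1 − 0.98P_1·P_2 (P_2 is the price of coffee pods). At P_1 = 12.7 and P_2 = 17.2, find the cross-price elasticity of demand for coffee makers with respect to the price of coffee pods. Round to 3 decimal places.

-0.241

At P_1 = 12.7 and P_2 = 17.2: Q_1 = 887.469.
∂Q_1/∂P_2 = -0.98P_1 = -0.98(12.7) = -12.4460.
ε = (∂Q_1/∂P_2)(P_2/Q_1) = -12.4460 × (17.2/887.469) ≈ -0.241.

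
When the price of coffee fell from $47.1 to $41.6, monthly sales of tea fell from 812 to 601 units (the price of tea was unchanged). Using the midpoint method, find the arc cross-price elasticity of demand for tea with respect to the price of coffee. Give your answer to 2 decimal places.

2.41

ΔQ_A = 601 − 812 = -211; ΔP_B = 41.6 − 47.1 = -5.5.
Midpoints: Q̄_A = 706.5, P̄_B = 44.35.
ε = (ΔQ_A/Q̄_A)/(ΔP_B/P̄_B) = (-211/706.5)/(-5.5/44.35) ≈ 2.41.
ε > 0: tea and coffee are substitutes.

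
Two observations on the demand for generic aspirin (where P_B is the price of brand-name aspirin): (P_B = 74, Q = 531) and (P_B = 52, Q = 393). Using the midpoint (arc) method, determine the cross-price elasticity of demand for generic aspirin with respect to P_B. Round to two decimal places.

ΔQ_A = 393 − 531 = -138; ΔP_B = 52 − 74 = -22.
Midpoints: Q̄_A = 462.0, P̄_B = 63.00.
ε = (ΔQ_A/Q̄_A)/(ΔP_B/P̄_B) = (-138/462.0)/(-22/63.00) ≈ 0.86.
ε > 0: generic aspirin and brand-name aspirin are substitutes.

0.86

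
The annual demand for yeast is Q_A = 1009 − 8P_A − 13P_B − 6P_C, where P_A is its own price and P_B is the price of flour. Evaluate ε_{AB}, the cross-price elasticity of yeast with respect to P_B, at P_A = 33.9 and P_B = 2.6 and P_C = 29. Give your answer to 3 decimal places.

-0.064

At P_A = 33.9 and P_B = 2.6 and P_C = 29: Q_A = 530.
∂Q_A/∂P_B = -13.
ε = (∂Q_A/∂P_B)(P_B/Q_A) = -13 × (2.6/530) ≈ -0.064.
Since ε < 0, yeast and flour are complements.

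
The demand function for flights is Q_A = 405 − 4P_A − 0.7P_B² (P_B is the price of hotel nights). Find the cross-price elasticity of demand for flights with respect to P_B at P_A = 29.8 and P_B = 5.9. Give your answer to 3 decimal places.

At P_A = 29.8 and P_B = 5.9: Q_A = 261.433.
∂Q_A/∂P_B = -1.4P_B = -1.4(5.9) = -8.2600.
ε = (∂Q_A/∂P_B)(P_B/Q_A) = -8.2600 × (5.9/261.433) ≈ -0.186.

-0.186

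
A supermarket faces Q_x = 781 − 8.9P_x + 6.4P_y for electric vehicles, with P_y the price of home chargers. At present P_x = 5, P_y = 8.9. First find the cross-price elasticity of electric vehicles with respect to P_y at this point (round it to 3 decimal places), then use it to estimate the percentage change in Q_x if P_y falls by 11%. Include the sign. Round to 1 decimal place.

At P_x = 5, P_y = 8.9: Q_x = 793.46.
∂Q_x/∂P_y = 6.4.
ε = (∂Q_x/∂P_y)(P_y/Q_x) = 6.4000 × 8.9/793.46 ≈ 0.072.
%ΔQ_x ≈ ε × %ΔP_y = 0.072 × (-11%) = -0.8%.

-0.8%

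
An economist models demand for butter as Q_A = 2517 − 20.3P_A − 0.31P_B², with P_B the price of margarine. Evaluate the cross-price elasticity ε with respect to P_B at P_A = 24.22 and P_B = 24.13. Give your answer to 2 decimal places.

At P_A = 24.22 and P_B = 24.13: Q_A = 1844.834.
∂Q_A/∂P_B = -0.62P_B = -0.62(24.13) = -14.9606.
ε = (∂Q_A/∂P_B)(P_B/Q_A) = -14.9606 × (24.13/1844.834) ≈ -0.20.

-0.20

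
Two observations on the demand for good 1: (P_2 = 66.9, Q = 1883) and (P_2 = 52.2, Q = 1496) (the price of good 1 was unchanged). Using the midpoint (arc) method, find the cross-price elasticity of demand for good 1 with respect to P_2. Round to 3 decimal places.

ΔQ_1 = 1496 − 1883 = -387; ΔP_2 = 52.2 − 66.9 = -14.7.
Midpoints: Q̄_1 = 1689.5, P̄_2 = 59.55.
ε = (ΔQ_1/Q̄_1)/(ΔP_2/P̄_2) = (-387/1689.5)/(-14.7/59.55) ≈ 0.928.

0.928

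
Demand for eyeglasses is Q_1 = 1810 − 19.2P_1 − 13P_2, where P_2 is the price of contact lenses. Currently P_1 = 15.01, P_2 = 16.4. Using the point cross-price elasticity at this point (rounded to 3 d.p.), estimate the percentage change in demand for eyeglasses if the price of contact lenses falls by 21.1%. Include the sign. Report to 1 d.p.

3.4%

At P_1 = 15.01, P_2 = 16.4: Q_1 = 1308.608.
∂Q_1/∂P_2 = -13.
ε = (∂Q_1/∂P_2)(P_2/Q_1) = -13.0000 × 16.4/1308.608 ≈ -0.163.
%ΔQ_1 ≈ ε × %ΔP_2 = -0.163 × (-21.1%) = 3.4%.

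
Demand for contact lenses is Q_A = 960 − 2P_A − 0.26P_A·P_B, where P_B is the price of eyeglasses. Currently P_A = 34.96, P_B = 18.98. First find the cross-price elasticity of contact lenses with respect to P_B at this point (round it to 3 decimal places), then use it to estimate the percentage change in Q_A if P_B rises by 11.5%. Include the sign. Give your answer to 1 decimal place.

-2.8%

At P_A = 34.96, P_B = 18.98: Q_A = 717.559.
∂Q_A/∂P_B = -0.26P_A = -9.0896.
ε = (∂Q_A/∂P_B)(P_B/Q_A) = -9.0896 × 18.98/717.559 ≈ -0.240.
%ΔQ_A ≈ ε × %ΔP_B = -0.240 × (11.5%) = -2.8%.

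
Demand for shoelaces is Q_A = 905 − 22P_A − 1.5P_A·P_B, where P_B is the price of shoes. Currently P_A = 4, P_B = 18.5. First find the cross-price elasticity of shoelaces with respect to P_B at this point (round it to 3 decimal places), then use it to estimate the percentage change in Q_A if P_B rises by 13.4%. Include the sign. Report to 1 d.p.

At P_A = 4, P_B = 18.5: Q_A = 706.
∂Q_A/∂P_B = -1.5P_A = -6.0000.
ε = (∂Q_A/∂P_B)(P_B/Q_A) = -6.0000 × 18.5/706 ≈ -0.157.
%ΔQ_A ≈ ε × %ΔP_B = -0.157 × (13.4%) = -2.1%.

-2.1%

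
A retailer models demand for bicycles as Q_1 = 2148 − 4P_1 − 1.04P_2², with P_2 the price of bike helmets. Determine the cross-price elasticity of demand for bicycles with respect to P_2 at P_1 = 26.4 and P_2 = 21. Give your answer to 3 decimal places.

-0.579

At P_1 = 26.4 and P_2 = 21: Q_1 = 1583.76.
∂Q_1/∂P_2 = -2.08P_2 = -2.08(21) = -43.6800.
ε = (∂Q_1/∂P_2)(P_2/Q_1) = -43.6800 × (21/1583.76) ≈ -0.579.
ε < 0: complements.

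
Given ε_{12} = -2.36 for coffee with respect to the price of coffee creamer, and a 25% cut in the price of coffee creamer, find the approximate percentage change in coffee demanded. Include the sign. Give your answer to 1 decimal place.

%ΔQ ≈ ε × %ΔP of coffee creamer = -2.36 × (-25%) = 59.0%.
Demand for coffee rises by about 59.0%.

59.0%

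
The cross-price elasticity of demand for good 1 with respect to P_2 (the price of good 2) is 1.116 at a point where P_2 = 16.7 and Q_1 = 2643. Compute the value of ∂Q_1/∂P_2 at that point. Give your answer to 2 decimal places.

ε = (∂Q_1/∂P_2)·(P_2/Q_1) ⇒ ∂Q_1/∂P_2 = ε·Q_1/P_2 = 1.116 × 2643/16.7 ≈ 176.62.

176.62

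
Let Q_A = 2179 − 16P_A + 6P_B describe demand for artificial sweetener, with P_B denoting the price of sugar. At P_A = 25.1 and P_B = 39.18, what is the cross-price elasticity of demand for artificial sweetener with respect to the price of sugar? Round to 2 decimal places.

At P_A = 25.1 and P_B = 39.18: Q_A = 2012.48.
∂Q_A/∂P_B = 6.
ε = (∂Q_A/∂P_B)(P_B/Q_A) = 6 × (39.18/2012.48) ≈ 0.12.

0.12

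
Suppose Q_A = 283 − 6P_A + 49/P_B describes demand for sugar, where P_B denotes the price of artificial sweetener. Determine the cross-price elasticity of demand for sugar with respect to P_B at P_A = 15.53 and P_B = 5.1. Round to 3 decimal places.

-0.048

At P_A = 15.53 and P_B = 5.1: Q_A = 199.428.
∂Q_A/∂P_B = −49/P_B² = -1.8839.
ε = (∂Q_A/∂P_B)(P_B/Q_A) = -1.8839 × (5.1/199.428) ≈ -0.048.
ε < 0: complements.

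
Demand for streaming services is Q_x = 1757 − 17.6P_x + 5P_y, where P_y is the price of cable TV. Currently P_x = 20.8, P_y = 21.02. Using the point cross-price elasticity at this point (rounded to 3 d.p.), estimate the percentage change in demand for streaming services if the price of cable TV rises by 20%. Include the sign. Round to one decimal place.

At P_x = 20.8, P_y = 21.02: Q_x = 1496.02.
∂Q_x/∂P_y = 5.
ε = (∂Q_x/∂P_y)(P_y/Q_x) = 5.0000 × 21.02/1496.02 ≈ 0.070.
%ΔQ_x ≈ ε × %ΔP_y = 0.070 × (20%) = 1.4%.

1.4%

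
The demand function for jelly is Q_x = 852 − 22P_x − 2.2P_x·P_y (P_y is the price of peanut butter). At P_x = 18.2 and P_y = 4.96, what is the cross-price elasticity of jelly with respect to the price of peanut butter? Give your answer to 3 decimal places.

-0.785

At P_x = 18.2 and P_y = 4.96: Q_x = 253.002.
∂Q_x/∂P_y = -2.2P_x = -2.2(18.2) = -40.0400.
ε = (∂Q_x/∂P_y)(P_y/Q_x) = -40.0400 × (4.96/253.002) ≈ -0.785.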